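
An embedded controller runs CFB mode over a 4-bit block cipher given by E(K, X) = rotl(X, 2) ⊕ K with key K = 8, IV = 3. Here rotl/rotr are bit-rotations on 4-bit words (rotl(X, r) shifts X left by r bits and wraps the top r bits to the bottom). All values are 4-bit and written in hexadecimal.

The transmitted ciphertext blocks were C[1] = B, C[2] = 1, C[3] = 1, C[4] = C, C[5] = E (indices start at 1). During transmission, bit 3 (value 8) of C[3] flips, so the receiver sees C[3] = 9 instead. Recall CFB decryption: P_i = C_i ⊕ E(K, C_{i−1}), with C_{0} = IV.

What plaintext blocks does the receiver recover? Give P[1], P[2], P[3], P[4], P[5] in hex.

Only C[3] changed, to 9. In CFB, a change in C_i flips the same bit in P_i and garbles P_{i+1}. Decrypting the received ciphertext:
P[1]: E(K, 3) = 4; B ⊕ 4 = F.
P[2]: E(K, B) = 6; 1 ⊕ 6 = 7.
P[3]: E(K, 1) = C; 9 ⊕ C = 5.
P[4]: E(K, 9) = E; C ⊕ E = 2.
P[5]: E(K, C) = B; E ⊕ B = 5.
Blocks that differ from the original plaintext: P[3], P[4].

P[1] = F, P[2] = 7, P[3] = 5, P[4] = 2, P[5] = 5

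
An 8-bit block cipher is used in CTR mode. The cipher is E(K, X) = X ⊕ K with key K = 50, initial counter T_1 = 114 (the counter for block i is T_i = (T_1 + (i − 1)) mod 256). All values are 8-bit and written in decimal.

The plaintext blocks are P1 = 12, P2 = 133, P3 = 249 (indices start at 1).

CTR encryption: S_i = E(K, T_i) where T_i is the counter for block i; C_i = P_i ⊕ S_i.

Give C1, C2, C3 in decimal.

C1 = 76, C2 = 196, C3 = 191

C1: T = 114, S = E(K, T) = 64; 12 ⊕ 64 = 76.
C2: T = 115, S = E(K, T) = 65; 133 ⊕ 65 = 196.
C3: T = 116, S = E(K, T) = 70; 249 ⊕ 70 = 191.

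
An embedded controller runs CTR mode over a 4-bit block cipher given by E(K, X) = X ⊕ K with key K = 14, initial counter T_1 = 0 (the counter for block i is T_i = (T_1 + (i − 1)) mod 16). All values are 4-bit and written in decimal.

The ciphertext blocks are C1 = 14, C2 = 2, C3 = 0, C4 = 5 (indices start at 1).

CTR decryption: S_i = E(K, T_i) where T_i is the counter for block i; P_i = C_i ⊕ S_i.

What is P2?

P2: T = 1, S = E(K, T) = 15; 2 ⊕ 15 = 13.

P2 = 13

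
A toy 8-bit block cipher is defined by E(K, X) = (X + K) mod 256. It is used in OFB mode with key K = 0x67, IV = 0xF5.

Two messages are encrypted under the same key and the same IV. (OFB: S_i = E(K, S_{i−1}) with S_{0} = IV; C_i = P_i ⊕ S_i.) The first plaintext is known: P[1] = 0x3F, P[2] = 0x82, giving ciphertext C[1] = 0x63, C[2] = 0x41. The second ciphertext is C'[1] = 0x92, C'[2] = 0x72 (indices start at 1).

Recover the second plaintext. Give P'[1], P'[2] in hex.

P'[1] = 0xCE, P'[2] = 0xB1

In OFB with a reused IV, both messages share the same keystream S_i, so C_i ⊕ C'_i = P_i ⊕ P'_i and thus P'_i = P_i ⊕ C_i ⊕ C'_i.
P'[1]: 0x3F ⊕ 0x63 ⊕ 0x92 = 0xCE.
P'[2]: 0x82 ⊕ 0x41 ⊕ 0x72 = 0xB1.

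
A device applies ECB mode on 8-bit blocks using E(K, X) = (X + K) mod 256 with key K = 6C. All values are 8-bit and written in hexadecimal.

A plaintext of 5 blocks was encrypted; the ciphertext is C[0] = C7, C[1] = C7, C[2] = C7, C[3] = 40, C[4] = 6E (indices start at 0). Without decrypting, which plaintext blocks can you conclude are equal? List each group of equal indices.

P[0] = P[1] = P[2]

ECB encrypts each block independently with the same key, so equal ciphertext blocks imply equal plaintext blocks.
C[0] = C[1] = C[2] = C7, so P[0] = P[1] = P[2].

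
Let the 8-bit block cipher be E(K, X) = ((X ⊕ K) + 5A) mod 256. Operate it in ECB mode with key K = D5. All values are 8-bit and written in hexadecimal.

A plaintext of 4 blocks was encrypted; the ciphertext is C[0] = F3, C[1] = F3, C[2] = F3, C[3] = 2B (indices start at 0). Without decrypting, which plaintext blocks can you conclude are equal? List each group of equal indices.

P[0] = P[1] = P[2]

ECB encrypts each block independently with the same key, so equal ciphertext blocks imply equal plaintext blocks.
C[0] = C[1] = C[2] = F3, so P[0] = P[1] = P[2].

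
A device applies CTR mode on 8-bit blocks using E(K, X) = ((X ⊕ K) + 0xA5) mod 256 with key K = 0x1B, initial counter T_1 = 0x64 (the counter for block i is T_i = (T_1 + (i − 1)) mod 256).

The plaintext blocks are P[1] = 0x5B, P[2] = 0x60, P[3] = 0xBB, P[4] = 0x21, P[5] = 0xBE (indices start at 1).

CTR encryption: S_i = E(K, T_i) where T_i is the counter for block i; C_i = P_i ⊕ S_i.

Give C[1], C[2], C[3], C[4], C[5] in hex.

C[1] = 0x7F, C[2] = 0x43, C[3] = 0x99, C[4] = 0x00, C[5] = 0xA6

C[1]: T = 0x64, S = E(K, T) = 0x24; 0x5B ⊕ 0x24 = 0x7F.
C[2]: T = 0x65, S = E(K, T) = 0x23; 0x60 ⊕ 0x23 = 0x43.
C[3]: T = 0x66, S = E(K, T) = 0x22; 0xBB ⊕ 0x22 = 0x99.
C[4]: T = 0x67, S = E(K, T) = 0x21; 0x21 ⊕ 0x21 = 0x00.
C[5]: T = 0x68, S = E(K, T) = 0x18; 0xBE ⊕ 0x18 = 0xA6.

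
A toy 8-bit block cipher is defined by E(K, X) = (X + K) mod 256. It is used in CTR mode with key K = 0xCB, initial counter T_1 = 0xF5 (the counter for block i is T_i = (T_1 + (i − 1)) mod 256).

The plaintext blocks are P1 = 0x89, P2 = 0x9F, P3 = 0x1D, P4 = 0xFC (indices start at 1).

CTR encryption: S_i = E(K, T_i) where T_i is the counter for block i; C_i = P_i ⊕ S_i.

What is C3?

C3 = 0xDF

C1: T = 0xF5, S = E(K, T) = 0xC0; 0x89 ⊕ 0xC0 = 0x49.
C2: T = 0xF6, S = E(K, T) = 0xC1; 0x9F ⊕ 0xC1 = 0x5E.
C3: T = 0xF7, S = E(K, T) = 0xC2; 0x1D ⊕ 0xC2 = 0xDF.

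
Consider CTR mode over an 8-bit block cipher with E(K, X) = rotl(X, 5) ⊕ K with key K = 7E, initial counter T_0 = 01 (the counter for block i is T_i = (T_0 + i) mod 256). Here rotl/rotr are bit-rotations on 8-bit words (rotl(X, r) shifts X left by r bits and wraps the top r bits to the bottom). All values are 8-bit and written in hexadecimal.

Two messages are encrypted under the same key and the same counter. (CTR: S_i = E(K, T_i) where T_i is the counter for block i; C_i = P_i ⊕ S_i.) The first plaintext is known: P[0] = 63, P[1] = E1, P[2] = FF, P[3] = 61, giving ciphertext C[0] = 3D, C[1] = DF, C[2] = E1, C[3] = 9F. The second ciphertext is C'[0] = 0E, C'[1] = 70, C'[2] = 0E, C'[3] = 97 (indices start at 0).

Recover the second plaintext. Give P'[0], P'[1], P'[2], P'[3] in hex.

P'[0] = 50, P'[1] = 4E, P'[2] = 10, P'[3] = 69

In CTR with a reused counter, both messages share the same keystream S_i, so C_i ⊕ C'_i = P_i ⊕ P'_i and thus P'_i = P_i ⊕ C_i ⊕ C'_i.
P'[0]: 63 ⊕ 3D ⊕ 0E = 50.
P'[1]: E1 ⊕ DF ⊕ 70 = 4E.
P'[2]: FF ⊕ E1 ⊕ 0E = 10.
P'[3]: 61 ⊕ 9F ⊕ 97 = 69.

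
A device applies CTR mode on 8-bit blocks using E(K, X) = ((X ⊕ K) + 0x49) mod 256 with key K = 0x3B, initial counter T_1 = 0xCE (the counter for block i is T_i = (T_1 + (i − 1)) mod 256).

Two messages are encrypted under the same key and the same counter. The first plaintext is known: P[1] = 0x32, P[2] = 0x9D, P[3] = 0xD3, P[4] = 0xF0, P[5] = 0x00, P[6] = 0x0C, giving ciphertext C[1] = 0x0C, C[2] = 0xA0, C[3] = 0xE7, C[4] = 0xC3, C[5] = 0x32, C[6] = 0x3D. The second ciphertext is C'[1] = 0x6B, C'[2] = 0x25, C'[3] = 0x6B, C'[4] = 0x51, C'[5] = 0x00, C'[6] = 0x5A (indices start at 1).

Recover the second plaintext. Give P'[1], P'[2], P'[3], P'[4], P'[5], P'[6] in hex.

In CTR with a reused counter, both messages share the same keystream S_i, so C_i ⊕ C'_i = P_i ⊕ P'_i and thus P'_i = P_i ⊕ C_i ⊕ C'_i.
P'[1]: 0x32 ⊕ 0x0C ⊕ 0x6B = 0x55.
P'[2]: 0x9D ⊕ 0xA0 ⊕ 0x25 = 0x18.
P'[3]: 0xD3 ⊕ 0xE7 ⊕ 0x6B = 0x5F.
P'[4]: 0xF0 ⊕ 0xC3 ⊕ 0x51 = 0x62.
P'[5]: 0x00 ⊕ 0x32 ⊕ 0x00 = 0x32.
P'[6]: 0x0C ⊕ 0x3D ⊕ 0x5A = 0x6B.

P'[1] = 0x55, P'[2] = 0x18, P'[3] = 0x5F, P'[4] = 0x62, P'[5] = 0x32, P'[6] = 0x6B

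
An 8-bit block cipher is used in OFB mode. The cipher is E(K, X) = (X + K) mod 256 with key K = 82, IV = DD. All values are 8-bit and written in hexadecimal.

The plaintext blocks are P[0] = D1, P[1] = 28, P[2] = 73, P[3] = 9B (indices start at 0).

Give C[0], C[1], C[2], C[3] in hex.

OFB encryption: S_i = E(K, S_{i−1}) with S_{−1} = IV; C_i = P_i ⊕ S_i.
C[0]: S = E(K, DD) = 5F; D1 ⊕ 5F = 8E.
C[1]: S = E(K, 5F) = E1; 28 ⊕ E1 = C9.
C[2]: S = E(K, E1) = 63; 73 ⊕ 63 = 10.
C[3]: S = E(K, 63) = E5; 9B ⊕ E5 = 7E.

C[0] = 8E, C[1] = C9, C[2] = 10, C[3] = 7E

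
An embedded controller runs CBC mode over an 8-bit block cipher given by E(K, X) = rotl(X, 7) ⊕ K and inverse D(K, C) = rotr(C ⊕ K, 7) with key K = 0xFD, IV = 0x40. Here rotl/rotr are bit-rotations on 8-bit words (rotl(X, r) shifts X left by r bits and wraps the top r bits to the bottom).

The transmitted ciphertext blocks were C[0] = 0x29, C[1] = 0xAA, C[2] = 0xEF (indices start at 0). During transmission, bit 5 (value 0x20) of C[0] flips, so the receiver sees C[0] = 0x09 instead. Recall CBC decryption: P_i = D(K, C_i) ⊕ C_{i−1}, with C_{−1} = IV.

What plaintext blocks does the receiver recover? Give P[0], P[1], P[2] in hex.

Only C[0] changed, to 0x09. In CBC, a change in C_i garbles P_i and flips the same bit in P_{i+1}. Decrypting the received ciphertext:
P[0]: D(K, 0x09) = 0xE9; 0xE9 ⊕ 0x40 = 0xA9.
P[1]: D(K, 0xAA) = 0xAE; 0xAE ⊕ 0x09 = 0xA7.
P[2]: D(K, 0xEF) = 0x24; 0x24 ⊕ 0xAA = 0x8E.
Blocks that differ from the original plaintext: P[0], P[1].

P[0] = 0xA9, P[1] = 0xA7, P[2] = 0x8E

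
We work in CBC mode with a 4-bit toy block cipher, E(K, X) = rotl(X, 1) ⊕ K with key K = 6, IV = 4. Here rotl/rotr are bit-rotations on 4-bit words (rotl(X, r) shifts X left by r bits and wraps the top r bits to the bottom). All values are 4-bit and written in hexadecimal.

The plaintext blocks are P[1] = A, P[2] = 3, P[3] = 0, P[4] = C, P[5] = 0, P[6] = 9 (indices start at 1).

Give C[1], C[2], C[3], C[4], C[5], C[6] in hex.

C[1] = B, C[2] = 7, C[3] = 8, C[4] = E, C[5] = B, C[6] = 2

CBC encryption: C_i = E(K, P_i ⊕ C_{i−1}), with C_{0} = IV.
C[1]: P[1] ⊕ 4 = E; E(K, E) = B.
C[2]: P[2] ⊕ B = 8; E(K, 8) = 7.
C[3]: P[3] ⊕ 7 = 7; E(K, 7) = 8.
C[4]: P[4] ⊕ 8 = 4; E(K, 4) = E.
C[5]: P[5] ⊕ E = E; E(K, E) = B.
C[6]: P[6] ⊕ B = 2; E(K, 2) = 2.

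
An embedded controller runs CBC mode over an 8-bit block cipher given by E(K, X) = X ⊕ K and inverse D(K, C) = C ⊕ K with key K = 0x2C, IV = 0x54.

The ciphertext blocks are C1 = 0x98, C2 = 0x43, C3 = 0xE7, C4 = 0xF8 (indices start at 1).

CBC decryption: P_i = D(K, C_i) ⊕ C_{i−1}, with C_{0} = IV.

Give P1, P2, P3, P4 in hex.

P1: D(K, 0x98) = 0xB4; 0xB4 ⊕ 0x54 = 0xE0.
P2: D(K, 0x43) = 0x6F; 0x6F ⊕ 0x98 = 0xF7.
P3: D(K, 0xE7) = 0xCB; 0xCB ⊕ 0x43 = 0x88.
P4: D(K, 0xF8) = 0xD4; 0xD4 ⊕ 0xE7 = 0x33.

P1 = 0xE0, P2 = 0xF7, P3 = 0x88, P4 = 0x33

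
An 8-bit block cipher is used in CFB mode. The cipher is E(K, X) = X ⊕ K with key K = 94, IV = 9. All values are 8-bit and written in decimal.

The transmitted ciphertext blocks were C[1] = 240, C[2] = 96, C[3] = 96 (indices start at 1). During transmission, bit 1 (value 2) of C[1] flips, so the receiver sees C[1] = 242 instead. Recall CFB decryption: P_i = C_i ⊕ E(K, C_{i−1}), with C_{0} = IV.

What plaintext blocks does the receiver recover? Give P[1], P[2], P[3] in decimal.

P[1] = 165, P[2] = 204, P[3] = 94

Only C[1] changed, to 242. In CFB, a change in C_i flips the same bit in P_i and garbles P_{i+1}. Decrypting the received ciphertext:
P[1]: E(K, 9) = 87; 242 ⊕ 87 = 165.
P[2]: E(K, 242) = 172; 96 ⊕ 172 = 204.
P[3]: E(K, 96) = 62; 96 ⊕ 62 = 94.
Blocks that differ from the original plaintext: P[1], P[2].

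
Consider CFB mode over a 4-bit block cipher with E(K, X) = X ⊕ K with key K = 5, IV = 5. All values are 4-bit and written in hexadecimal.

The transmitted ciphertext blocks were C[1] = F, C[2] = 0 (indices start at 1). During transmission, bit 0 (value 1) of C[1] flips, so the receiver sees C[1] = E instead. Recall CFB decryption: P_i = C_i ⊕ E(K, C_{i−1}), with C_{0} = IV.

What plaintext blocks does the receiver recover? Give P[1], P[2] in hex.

Only C[1] changed, to E. In CFB, a change in C_i flips the same bit in P_i and garbles P_{i+1}. Decrypting the received ciphertext:
P[1]: E(K, 5) = 0; E ⊕ 0 = E.
P[2]: E(K, E) = B; 0 ⊕ B = B.
Blocks that differ from the original plaintext: P[1], P[2].

P[1] = E, P[2] = B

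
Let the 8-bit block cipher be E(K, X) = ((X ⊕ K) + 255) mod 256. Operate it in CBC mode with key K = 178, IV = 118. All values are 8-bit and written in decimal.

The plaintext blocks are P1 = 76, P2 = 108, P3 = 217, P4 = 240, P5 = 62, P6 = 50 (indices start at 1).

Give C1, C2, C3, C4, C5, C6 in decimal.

CBC encryption: C_i = E(K, P_i ⊕ C_{i−1}), with C_{0} = IV.
C1: P1 ⊕ 118 = 58; E(K, 58) = 135.
C2: P2 ⊕ 135 = 235; E(K, 235) = 88.
C3: P3 ⊕ 88 = 129; E(K, 129) = 50.
C4: P4 ⊕ 50 = 194; E(K, 194) = 111.
C5: P5 ⊕ 111 = 81; E(K, 81) = 226.
C6: P6 ⊕ 226 = 208; E(K, 208) = 97.

C1 = 135, C2 = 88, C3 = 50, C4 = 111, C5 = 226, C6 = 97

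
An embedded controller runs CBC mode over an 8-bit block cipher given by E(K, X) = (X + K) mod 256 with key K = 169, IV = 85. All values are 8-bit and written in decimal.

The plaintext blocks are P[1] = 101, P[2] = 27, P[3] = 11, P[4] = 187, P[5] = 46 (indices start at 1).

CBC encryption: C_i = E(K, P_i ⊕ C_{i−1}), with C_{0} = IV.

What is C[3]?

C[1]: P[1] ⊕ 85 = 48; E(K, 48) = 217.
C[2]: P[2] ⊕ 217 = 194; E(K, 194) = 107.
C[3]: P[3] ⊕ 107 = 96; E(K, 96) = 9.

C[3] = 9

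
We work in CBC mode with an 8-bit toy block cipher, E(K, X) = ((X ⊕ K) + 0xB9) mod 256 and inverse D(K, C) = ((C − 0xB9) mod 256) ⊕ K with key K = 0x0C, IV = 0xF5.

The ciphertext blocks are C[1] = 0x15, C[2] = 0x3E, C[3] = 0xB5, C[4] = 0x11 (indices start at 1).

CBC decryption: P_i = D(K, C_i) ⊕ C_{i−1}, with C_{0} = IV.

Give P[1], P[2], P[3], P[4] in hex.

P[1]: D(K, 0x15) = 0x50; 0x50 ⊕ 0xF5 = 0xA5.
P[2]: D(K, 0x3E) = 0x89; 0x89 ⊕ 0x15 = 0x9C.
P[3]: D(K, 0xB5) = 0xF0; 0xF0 ⊕ 0x3E = 0xCE.
P[4]: D(K, 0x11) = 0x54; 0x54 ⊕ 0xB5 = 0xE1.

P[1] = 0xA5, P[2] = 0x9C, P[3] = 0xCE, P[4] = 0xE1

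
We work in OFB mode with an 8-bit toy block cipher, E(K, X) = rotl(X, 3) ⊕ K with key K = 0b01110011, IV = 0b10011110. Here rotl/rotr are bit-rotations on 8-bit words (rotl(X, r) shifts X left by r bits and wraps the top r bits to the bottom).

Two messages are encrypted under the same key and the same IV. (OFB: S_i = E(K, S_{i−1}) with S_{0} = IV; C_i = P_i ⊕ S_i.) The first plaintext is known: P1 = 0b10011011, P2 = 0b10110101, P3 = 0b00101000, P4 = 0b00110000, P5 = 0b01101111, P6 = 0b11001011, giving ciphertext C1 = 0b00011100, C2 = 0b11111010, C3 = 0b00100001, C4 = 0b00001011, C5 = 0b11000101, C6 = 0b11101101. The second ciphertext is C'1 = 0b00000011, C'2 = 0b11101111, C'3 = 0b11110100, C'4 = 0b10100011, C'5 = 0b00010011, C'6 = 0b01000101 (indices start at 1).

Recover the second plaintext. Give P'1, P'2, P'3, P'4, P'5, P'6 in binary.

P'1 = 0b10000100, P'2 = 0b10100000, P'3 = 0b11111101, P'4 = 0b10011000, P'5 = 0b10111001, P'6 = 0b01100011

In OFB with a reused IV, both messages share the same keystream S_i, so C_i ⊕ C'_i = P_i ⊕ P'_i and thus P'_i = P_i ⊕ C_i ⊕ C'_i.
P'1: 0b10011011 ⊕ 0b00011100 ⊕ 0b00000011 = 0b10000100.
P'2: 0b10110101 ⊕ 0b11111010 ⊕ 0b11101111 = 0b10100000.
P'3: 0b00101000 ⊕ 0b00100001 ⊕ 0b11110100 = 0b11111101.
P'4: 0b00110000 ⊕ 0b00001011 ⊕ 0b10100011 = 0b10011000.
P'5: 0b01101111 ⊕ 0b11000101 ⊕ 0b00010011 = 0b10111001.
P'6: 0b11001011 ⊕ 0b11101101 ⊕ 0b01000101 = 0b01100011.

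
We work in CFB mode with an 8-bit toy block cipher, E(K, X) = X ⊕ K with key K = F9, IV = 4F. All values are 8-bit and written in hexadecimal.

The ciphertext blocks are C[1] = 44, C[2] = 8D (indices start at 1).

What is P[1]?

P[1] = F2

CFB decryption: P_i = C_i ⊕ E(K, C_{i−1}), with C_{0} = IV.
P[1]: E(K, 4F) = B6; 44 ⊕ B6 = F2.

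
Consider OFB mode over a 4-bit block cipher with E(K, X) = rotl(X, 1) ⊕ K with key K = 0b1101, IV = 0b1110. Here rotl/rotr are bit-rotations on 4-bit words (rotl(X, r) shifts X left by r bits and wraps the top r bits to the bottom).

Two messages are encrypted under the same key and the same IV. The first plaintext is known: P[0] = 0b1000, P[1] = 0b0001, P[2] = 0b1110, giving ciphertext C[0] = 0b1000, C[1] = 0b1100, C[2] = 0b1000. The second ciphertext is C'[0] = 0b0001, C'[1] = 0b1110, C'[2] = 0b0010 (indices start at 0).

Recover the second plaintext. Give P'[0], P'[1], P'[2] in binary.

In OFB with a reused IV, both messages share the same keystream S_i, so C_i ⊕ C'_i = P_i ⊕ P'_i and thus P'_i = P_i ⊕ C_i ⊕ C'_i.
P'[0]: 0b1000 ⊕ 0b1000 ⊕ 0b0001 = 0b0001.
P'[1]: 0b0001 ⊕ 0b1100 ⊕ 0b1110 = 0b0011.
P'[2]: 0b1110 ⊕ 0b1000 ⊕ 0b0010 = 0b0100.

P'[0] = 0b0001, P'[1] = 0b0011, P'[2] = 0b0100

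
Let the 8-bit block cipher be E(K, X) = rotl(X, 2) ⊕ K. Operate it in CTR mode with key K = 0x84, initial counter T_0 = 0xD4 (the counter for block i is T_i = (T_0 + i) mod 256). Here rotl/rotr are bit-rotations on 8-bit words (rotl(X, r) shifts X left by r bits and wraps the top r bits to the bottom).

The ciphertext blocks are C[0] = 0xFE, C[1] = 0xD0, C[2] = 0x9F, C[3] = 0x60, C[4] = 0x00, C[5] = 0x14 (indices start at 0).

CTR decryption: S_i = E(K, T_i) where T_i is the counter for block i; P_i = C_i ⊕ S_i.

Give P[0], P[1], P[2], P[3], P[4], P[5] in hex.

P[0]: T = 0xD4, S = E(K, T) = 0xD7; 0xFE ⊕ 0xD7 = 0x29.
P[1]: T = 0xD5, S = E(K, T) = 0xD3; 0xD0 ⊕ 0xD3 = 0x03.
P[2]: T = 0xD6, S = E(K, T) = 0xDF; 0x9F ⊕ 0xDF = 0x40.
P[3]: T = 0xD7, S = E(K, T) = 0xDB; 0x60 ⊕ 0xDB = 0xBB.
P[4]: T = 0xD8, S = E(K, T) = 0xE7; 0x00 ⊕ 0xE7 = 0xE7.
P[5]: T = 0xD9, S = E(K, T) = 0xE3; 0x14 ⊕ 0xE3 = 0xF7.

P[0] = 0x29, P[1] = 0x03, P[2] = 0x40, P[3] = 0xBB, P[4] = 0xE7, P[5] = 0xF7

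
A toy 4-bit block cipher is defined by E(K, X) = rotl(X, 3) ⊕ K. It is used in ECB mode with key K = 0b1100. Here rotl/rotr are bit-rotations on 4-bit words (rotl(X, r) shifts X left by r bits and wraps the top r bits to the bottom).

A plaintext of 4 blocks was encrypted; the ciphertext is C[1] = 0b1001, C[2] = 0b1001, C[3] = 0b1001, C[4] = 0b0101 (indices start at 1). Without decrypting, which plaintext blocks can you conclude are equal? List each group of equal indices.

P[1] = P[2] = P[3]

ECB encrypts each block independently with the same key, so equal ciphertext blocks imply equal plaintext blocks.
C[1] = C[2] = C[3] = 0b1001, so P[1] = P[2] = P[3].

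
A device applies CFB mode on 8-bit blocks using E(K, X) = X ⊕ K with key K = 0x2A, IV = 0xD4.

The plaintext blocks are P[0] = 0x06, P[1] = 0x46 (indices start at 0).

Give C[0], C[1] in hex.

CFB encryption: C_i = P_i ⊕ E(K, C_{i−1}), with C_{−1} = IV.
C[0]: E(K, 0xD4) = 0xFE; 0x06 ⊕ 0xFE = 0xF8.
C[1]: E(K, 0xF8) = 0xD2; 0x46 ⊕ 0xD2 = 0x94.

C[0] = 0xF8, C[1] = 0x94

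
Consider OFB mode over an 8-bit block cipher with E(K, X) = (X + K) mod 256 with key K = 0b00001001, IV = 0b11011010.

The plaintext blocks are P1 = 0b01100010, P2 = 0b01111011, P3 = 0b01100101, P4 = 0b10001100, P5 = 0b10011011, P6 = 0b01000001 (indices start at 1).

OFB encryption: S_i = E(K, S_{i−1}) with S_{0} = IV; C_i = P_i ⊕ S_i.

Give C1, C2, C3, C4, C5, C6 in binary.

C1 = 0b10000001, C2 = 0b10010111, C3 = 0b10010000, C4 = 0b01110010, C5 = 0b10011100, C6 = 0b01010001

C1: S = E(K, 0b11011010) = 0b11100011; 0b01100010 ⊕ 0b11100011 = 0b10000001.
C2: S = E(K, 0b11100011) = 0b11101100; 0b01111011 ⊕ 0b11101100 = 0b10010111.
C3: S = E(K, 0b11101100) = 0b11110101; 0b01100101 ⊕ 0b11110101 = 0b10010000.
C4: S = E(K, 0b11110101) = 0b11111110; 0b10001100 ⊕ 0b11111110 = 0b01110010.
C5: S = E(K, 0b11111110) = 0b00000111; 0b10011011 ⊕ 0b00000111 = 0b10011100.
C6: S = E(K, 0b00000111) = 0b00010000; 0b01000001 ⊕ 0b00010000 = 0b01010001.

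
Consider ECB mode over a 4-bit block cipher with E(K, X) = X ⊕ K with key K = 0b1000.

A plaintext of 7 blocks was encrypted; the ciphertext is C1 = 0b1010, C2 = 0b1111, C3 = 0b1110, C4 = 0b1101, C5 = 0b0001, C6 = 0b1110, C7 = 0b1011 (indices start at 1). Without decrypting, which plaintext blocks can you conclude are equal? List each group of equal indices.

ECB encrypts each block independently with the same key, so equal ciphertext blocks imply equal plaintext blocks.
C3 = C6 = 0b1110, so P3 = P6.

P3 = P6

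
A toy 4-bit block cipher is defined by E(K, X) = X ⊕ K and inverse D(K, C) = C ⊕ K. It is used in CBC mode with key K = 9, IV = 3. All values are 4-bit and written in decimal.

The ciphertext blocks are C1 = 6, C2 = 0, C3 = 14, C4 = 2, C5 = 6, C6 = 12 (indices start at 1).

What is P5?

P5 = 13

CBC decryption: P_i = D(K, C_i) ⊕ C_{i−1}, with C_{0} = IV.
P5: D(K, 6) = 15; 15 ⊕ 2 = 13.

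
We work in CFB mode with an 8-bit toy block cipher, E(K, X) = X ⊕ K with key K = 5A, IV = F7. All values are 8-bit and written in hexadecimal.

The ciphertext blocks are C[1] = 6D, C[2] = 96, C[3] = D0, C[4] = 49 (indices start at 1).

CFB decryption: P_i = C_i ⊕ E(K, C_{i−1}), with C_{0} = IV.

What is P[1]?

P[1]: E(K, F7) = AD; 6D ⊕ AD = C0.

P[1] = C0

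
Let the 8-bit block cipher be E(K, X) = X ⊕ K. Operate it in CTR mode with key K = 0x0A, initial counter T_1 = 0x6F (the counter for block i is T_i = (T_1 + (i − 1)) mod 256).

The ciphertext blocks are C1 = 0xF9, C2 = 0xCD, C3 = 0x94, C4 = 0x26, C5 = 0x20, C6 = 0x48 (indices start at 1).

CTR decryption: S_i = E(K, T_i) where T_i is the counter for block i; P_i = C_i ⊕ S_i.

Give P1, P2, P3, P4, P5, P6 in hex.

P1 = 0x9C, P2 = 0xB7, P3 = 0xEF, P4 = 0x5E, P5 = 0x59, P6 = 0x36

P1: T = 0x6F, S = E(K, T) = 0x65; 0xF9 ⊕ 0x65 = 0x9C.
P2: T = 0x70, S = E(K, T) = 0x7A; 0xCD ⊕ 0x7A = 0xB7.
P3: T = 0x71, S = E(K, T) = 0x7B; 0x94 ⊕ 0x7B = 0xEF.
P4: T = 0x72, S = E(K, T) = 0x78; 0x26 ⊕ 0x78 = 0x5E.
P5: T = 0x73, S = E(K, T) = 0x79; 0x20 ⊕ 0x79 = 0x59.
P6: T = 0x74, S = E(K, T) = 0x7E; 0x48 ⊕ 0x7E = 0x36.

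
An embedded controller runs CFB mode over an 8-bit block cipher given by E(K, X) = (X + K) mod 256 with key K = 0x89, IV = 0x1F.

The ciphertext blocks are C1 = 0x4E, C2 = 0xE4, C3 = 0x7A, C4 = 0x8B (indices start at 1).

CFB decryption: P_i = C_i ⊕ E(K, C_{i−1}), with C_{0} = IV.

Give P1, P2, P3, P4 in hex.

P1: E(K, 0x1F) = 0xA8; 0x4E ⊕ 0xA8 = 0xE6.
P2: E(K, 0x4E) = 0xD7; 0xE4 ⊕ 0xD7 = 0x33.
P3: E(K, 0xE4) = 0x6D; 0x7A ⊕ 0x6D = 0x17.
P4: E(K, 0x7A) = 0x03; 0x8B ⊕ 0x03 = 0x88.

P1 = 0xE6, P2 = 0x33, P3 = 0x17, P4 = 0x88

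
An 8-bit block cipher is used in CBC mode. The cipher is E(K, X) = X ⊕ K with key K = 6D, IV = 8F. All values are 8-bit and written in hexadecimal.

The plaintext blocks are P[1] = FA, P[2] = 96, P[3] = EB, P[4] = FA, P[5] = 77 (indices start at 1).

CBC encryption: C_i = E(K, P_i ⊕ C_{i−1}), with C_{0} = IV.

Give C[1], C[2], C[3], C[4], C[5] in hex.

C[1]: P[1] ⊕ 8F = 75; E(K, 75) = 18.
C[2]: P[2] ⊕ 18 = 8E; E(K, 8E) = E3.
C[3]: P[3] ⊕ E3 = 08; E(K, 08) = 65.
C[4]: P[4] ⊕ 65 = 9F; E(K, 9F) = F2.
C[5]: P[5] ⊕ F2 = 85; E(K, 85) = E8.

C[1] = 18, C[2] = E3, C[3] = 65, C[4] = F2, C[5] = E8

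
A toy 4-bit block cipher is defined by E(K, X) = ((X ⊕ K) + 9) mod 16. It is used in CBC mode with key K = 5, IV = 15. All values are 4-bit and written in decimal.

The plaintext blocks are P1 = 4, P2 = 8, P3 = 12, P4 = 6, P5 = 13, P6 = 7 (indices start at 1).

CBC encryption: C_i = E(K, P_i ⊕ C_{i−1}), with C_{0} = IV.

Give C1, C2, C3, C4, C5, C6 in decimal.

C1 = 7, C2 = 3, C3 = 3, C4 = 9, C5 = 10, C6 = 1

C1: P1 ⊕ 15 = 11; E(K, 11) = 7.
C2: P2 ⊕ 7 = 15; E(K, 15) = 3.
C3: P3 ⊕ 3 = 15; E(K, 15) = 3.
C4: P4 ⊕ 3 = 5; E(K, 5) = 9.
C5: P5 ⊕ 9 = 4; E(K, 4) = 10.
C6: P6 ⊕ 10 = 13; E(K, 13) = 1.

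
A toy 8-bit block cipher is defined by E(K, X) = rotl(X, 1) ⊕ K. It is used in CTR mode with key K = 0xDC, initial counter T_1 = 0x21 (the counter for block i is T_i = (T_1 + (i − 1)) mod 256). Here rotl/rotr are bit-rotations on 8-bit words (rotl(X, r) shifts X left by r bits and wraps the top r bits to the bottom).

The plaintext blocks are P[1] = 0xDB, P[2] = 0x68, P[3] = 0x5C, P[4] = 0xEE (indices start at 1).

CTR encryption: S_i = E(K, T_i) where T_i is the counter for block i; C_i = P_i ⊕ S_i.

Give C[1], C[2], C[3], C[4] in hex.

C[1] = 0x45, C[2] = 0xF0, C[3] = 0xC6, C[4] = 0x7A

C[1]: T = 0x21, S = E(K, T) = 0x9E; 0xDB ⊕ 0x9E = 0x45.
C[2]: T = 0x22, S = E(K, T) = 0x98; 0x68 ⊕ 0x98 = 0xF0.
C[3]: T = 0x23, S = E(K, T) = 0x9A; 0x5C ⊕ 0x9A = 0xC6.
C[4]: T = 0x24, S = E(K, T) = 0x94; 0xEE ⊕ 0x94 = 0x7A.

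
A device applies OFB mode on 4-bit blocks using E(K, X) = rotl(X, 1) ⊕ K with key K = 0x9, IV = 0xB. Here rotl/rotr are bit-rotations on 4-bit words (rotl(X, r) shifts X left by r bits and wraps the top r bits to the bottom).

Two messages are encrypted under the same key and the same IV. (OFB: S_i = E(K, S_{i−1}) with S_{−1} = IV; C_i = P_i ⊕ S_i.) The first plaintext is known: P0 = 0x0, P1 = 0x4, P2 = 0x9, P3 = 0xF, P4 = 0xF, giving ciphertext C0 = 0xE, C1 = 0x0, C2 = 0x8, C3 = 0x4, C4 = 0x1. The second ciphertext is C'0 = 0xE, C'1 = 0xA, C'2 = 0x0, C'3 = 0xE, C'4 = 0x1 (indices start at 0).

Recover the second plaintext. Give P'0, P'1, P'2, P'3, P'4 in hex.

P'0 = 0x0, P'1 = 0xE, P'2 = 0x1, P'3 = 0x5, P'4 = 0xF

In OFB with a reused IV, both messages share the same keystream S_i, so C_i ⊕ C'_i = P_i ⊕ P'_i and thus P'_i = P_i ⊕ C_i ⊕ C'_i.
P'0: 0x0 ⊕ 0xE ⊕ 0xE = 0x0.
P'1: 0x4 ⊕ 0x0 ⊕ 0xA = 0xE.
P'2: 0x9 ⊕ 0x8 ⊕ 0x0 = 0x1.
P'3: 0xF ⊕ 0x4 ⊕ 0xE = 0x5.
P'4: 0xF ⊕ 0x1 ⊕ 0x1 = 0xF.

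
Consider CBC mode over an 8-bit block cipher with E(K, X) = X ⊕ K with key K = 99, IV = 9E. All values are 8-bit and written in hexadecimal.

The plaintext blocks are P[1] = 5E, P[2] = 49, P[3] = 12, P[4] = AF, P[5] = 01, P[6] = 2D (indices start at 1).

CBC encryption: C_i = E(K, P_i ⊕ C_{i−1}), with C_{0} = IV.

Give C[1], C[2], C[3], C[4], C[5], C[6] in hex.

C[1] = 59, C[2] = 89, C[3] = 02, C[4] = 34, C[5] = AC, C[6] = 18

C[1]: P[1] ⊕ 9E = C0; E(K, C0) = 59.
C[2]: P[2] ⊕ 59 = 10; E(K, 10) = 89.
C[3]: P[3] ⊕ 89 = 9B; E(K, 9B) = 02.
C[4]: P[4] ⊕ 02 = AD; E(K, AD) = 34.
C[5]: P[5] ⊕ 34 = 35; E(K, 35) = AC.
C[6]: P[6] ⊕ AC = 81; E(K, 81) = 18.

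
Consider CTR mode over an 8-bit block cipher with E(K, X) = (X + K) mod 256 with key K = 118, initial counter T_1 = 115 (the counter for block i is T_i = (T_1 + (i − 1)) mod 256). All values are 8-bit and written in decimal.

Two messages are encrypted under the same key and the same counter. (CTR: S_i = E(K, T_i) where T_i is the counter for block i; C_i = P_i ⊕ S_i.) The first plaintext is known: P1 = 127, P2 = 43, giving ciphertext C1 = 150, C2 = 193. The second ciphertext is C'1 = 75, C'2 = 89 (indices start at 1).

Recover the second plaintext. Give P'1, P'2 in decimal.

P'1 = 162, P'2 = 179

In CTR with a reused counter, both messages share the same keystream S_i, so C_i ⊕ C'_i = P_i ⊕ P'_i and thus P'_i = P_i ⊕ C_i ⊕ C'_i.
P'1: 127 ⊕ 150 ⊕ 75 = 162.
P'2: 43 ⊕ 193 ⊕ 89 = 179.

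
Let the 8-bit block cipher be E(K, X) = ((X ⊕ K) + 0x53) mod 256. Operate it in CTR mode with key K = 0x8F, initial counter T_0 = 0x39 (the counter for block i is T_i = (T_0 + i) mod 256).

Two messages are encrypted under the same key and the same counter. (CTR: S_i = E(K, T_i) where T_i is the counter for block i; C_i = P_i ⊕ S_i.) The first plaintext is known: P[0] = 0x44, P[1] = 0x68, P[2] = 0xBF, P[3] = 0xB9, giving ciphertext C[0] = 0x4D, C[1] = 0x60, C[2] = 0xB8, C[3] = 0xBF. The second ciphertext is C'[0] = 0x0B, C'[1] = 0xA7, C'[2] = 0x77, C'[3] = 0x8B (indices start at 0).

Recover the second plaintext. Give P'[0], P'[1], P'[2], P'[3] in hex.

P'[0] = 0x02, P'[1] = 0xAF, P'[2] = 0x70, P'[3] = 0x8D

In CTR with a reused counter, both messages share the same keystream S_i, so C_i ⊕ C'_i = P_i ⊕ P'_i and thus P'_i = P_i ⊕ C_i ⊕ C'_i.
P'[0]: 0x44 ⊕ 0x4D ⊕ 0x0B = 0x02.
P'[1]: 0x68 ⊕ 0x60 ⊕ 0xA7 = 0xAF.
P'[2]: 0xBF ⊕ 0xB8 ⊕ 0x77 = 0x70.
P'[3]: 0xB9 ⊕ 0xBF ⊕ 0x8B = 0x8D.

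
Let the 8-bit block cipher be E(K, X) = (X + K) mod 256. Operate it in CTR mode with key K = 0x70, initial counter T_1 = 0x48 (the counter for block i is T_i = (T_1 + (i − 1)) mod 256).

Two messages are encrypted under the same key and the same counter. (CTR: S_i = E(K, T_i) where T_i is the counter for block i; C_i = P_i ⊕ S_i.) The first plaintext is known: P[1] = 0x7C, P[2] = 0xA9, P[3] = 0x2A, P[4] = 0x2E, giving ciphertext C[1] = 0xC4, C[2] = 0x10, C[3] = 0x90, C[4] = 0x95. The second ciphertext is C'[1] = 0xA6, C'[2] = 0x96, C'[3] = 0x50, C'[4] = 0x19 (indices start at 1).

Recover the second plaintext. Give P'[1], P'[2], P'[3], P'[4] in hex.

In CTR with a reused counter, both messages share the same keystream S_i, so C_i ⊕ C'_i = P_i ⊕ P'_i and thus P'_i = P_i ⊕ C_i ⊕ C'_i.
P'[1]: 0x7C ⊕ 0xC4 ⊕ 0xA6 = 0x1E.
P'[2]: 0xA9 ⊕ 0x10 ⊕ 0x96 = 0x2F.
P'[3]: 0x2A ⊕ 0x90 ⊕ 0x50 = 0xEA.
P'[4]: 0x2E ⊕ 0x95 ⊕ 0x19 = 0xA2.

P'[1] = 0x1E, P'[2] = 0x2F, P'[3] = 0xEA, P'[4] = 0xA2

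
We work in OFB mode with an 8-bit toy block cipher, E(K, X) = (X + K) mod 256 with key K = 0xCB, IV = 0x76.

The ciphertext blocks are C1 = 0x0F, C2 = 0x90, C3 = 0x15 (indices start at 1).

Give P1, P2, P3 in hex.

P1 = 0x4E, P2 = 0x9C, P3 = 0xC2

OFB decryption: S_i = E(K, S_{i−1}) with S_{0} = IV; P_i = C_i ⊕ S_i.
P1: S = E(K, 0x76) = 0x41; 0x0F ⊕ 0x41 = 0x4E.
P2: S = E(K, 0x41) = 0x0C; 0x90 ⊕ 0x0C = 0x9C.
P3: S = E(K, 0x0C) = 0xD7; 0x15 ⊕ 0xD7 = 0xC2.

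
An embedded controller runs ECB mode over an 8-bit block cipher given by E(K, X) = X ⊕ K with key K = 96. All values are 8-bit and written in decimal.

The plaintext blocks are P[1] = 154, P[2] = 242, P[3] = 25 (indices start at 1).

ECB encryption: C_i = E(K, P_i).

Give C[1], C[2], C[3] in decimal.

C[1] = 250, C[2] = 146, C[3] = 121

C[1]: E(K, 154) = 250.
C[2]: E(K, 242) = 146.
C[3]: E(K, 25) = 121.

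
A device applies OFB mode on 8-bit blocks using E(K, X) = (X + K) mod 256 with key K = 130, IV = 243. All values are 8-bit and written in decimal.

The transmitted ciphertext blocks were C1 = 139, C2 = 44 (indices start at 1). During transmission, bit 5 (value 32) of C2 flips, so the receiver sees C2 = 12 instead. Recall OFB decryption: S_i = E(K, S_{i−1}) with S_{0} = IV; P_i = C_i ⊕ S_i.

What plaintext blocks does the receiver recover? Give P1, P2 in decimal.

Only C2 changed, to 12. In OFB, a change in C_i flips the same bit in P_i only; the keystream is unaffected. Decrypting the received ciphertext:
P1: S = E(K, 243) = 117; 139 ⊕ 117 = 254.
P2: S = E(K, 117) = 247; 12 ⊕ 247 = 251.
Blocks that differ from the original plaintext: P2.

P1 = 254, P2 = 251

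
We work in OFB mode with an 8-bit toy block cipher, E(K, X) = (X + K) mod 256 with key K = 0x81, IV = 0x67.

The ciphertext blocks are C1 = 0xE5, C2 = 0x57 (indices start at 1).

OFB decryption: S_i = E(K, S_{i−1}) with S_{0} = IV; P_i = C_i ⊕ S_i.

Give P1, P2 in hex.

P1: S = E(K, 0x67) = 0xE8; 0xE5 ⊕ 0xE8 = 0x0D.
P2: S = E(K, 0xE8) = 0x69; 0x57 ⊕ 0x69 = 0x3E.

P1 = 0x0D, P2 = 0x3E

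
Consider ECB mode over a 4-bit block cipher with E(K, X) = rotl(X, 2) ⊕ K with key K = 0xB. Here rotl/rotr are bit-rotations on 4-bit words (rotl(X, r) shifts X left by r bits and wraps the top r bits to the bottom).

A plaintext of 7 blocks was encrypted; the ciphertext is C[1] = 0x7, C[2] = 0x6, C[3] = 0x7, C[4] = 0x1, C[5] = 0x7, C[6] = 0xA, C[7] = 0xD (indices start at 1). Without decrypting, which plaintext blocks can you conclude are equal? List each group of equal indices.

P[1] = P[3] = P[5]

ECB encrypts each block independently with the same key, so equal ciphertext blocks imply equal plaintext blocks.
C[1] = C[3] = C[5] = 0x7, so P[1] = P[3] = P[5].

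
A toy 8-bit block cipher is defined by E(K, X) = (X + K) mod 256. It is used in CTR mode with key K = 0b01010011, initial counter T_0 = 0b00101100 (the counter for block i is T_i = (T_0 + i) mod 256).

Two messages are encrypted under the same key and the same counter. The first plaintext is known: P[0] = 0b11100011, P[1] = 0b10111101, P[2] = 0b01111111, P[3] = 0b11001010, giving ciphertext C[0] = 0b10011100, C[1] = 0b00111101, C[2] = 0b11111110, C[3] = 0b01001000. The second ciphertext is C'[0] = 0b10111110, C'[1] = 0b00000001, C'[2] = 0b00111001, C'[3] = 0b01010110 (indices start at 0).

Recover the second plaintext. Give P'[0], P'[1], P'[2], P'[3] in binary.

In CTR with a reused counter, both messages share the same keystream S_i, so C_i ⊕ C'_i = P_i ⊕ P'_i and thus P'_i = P_i ⊕ C_i ⊕ C'_i.
P'[0]: 0b11100011 ⊕ 0b10011100 ⊕ 0b10111110 = 0b11000001.
P'[1]: 0b10111101 ⊕ 0b00111101 ⊕ 0b00000001 = 0b10000001.
P'[2]: 0b01111111 ⊕ 0b11111110 ⊕ 0b00111001 = 0b10111000.
P'[3]: 0b11001010 ⊕ 0b01001000 ⊕ 0b01010110 = 0b11010100.

P'[0] = 0b11000001, P'[1] = 0b10000001, P'[2] = 0b10111000, P'[3] = 0b11010100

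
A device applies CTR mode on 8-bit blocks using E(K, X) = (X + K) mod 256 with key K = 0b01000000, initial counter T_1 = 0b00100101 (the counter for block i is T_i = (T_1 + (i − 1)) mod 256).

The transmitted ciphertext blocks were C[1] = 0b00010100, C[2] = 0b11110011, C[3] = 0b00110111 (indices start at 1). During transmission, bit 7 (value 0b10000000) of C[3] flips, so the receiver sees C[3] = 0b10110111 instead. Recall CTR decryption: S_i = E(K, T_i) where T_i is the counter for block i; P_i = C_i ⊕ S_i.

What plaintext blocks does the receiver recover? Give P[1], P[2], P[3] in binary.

P[1] = 0b01110001, P[2] = 0b10010101, P[3] = 0b11010000

Only C[3] changed, to 0b10110111. In CTR, a change in C_i flips the same bit in P_i only; the keystream is unaffected. Decrypting the received ciphertext:
P[1]: T = 0b00100101, S = E(K, T) = 0b01100101; 0b00010100 ⊕ 0b01100101 = 0b01110001.
P[2]: T = 0b00100110, S = E(K, T) = 0b01100110; 0b11110011 ⊕ 0b01100110 = 0b10010101.
P[3]: T = 0b00100111, S = E(K, T) = 0b01100111; 0b10110111 ⊕ 0b01100111 = 0b11010000.
Blocks that differ from the original plaintext: P[3].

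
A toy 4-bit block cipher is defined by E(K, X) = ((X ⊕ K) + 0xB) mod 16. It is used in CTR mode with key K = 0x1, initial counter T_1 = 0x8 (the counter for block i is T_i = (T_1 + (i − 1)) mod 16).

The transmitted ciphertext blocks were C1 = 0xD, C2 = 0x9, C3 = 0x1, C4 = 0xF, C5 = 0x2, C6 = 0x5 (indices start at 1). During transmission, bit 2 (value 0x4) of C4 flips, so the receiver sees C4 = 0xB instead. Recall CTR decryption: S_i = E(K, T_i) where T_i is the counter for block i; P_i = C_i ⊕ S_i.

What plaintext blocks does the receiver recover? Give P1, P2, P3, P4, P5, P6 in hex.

P1 = 0x9, P2 = 0xA, P3 = 0x7, P4 = 0xE, P5 = 0xA, P6 = 0x2

Only C4 changed, to 0xB. In CTR, a change in C_i flips the same bit in P_i only; the keystream is unaffected. Decrypting the received ciphertext:
P1: T = 0x8, S = E(K, T) = 0x4; 0xD ⊕ 0x4 = 0x9.
P2: T = 0x9, S = E(K, T) = 0x3; 0x9 ⊕ 0x3 = 0xA.
P3: T = 0xA, S = E(K, T) = 0x6; 0x1 ⊕ 0x6 = 0x7.
P4: T = 0xB, S = E(K, T) = 0x5; 0xB ⊕ 0x5 = 0xE.
P5: T = 0xC, S = E(K, T) = 0x8; 0x2 ⊕ 0x8 = 0xA.
P6: T = 0xD, S = E(K, T) = 0x7; 0x5 ⊕ 0x7 = 0x2.
Blocks that differ from the original plaintext: P4.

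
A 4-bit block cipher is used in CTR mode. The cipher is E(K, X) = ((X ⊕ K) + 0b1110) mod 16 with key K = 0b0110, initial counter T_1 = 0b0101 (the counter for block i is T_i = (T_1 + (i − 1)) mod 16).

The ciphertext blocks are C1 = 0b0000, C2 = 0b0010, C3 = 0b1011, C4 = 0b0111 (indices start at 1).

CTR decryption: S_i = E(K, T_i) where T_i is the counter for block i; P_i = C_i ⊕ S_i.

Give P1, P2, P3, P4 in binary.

P1 = 0b0001, P2 = 0b1100, P3 = 0b0100, P4 = 0b1011

P1: T = 0b0101, S = E(K, T) = 0b0001; 0b0000 ⊕ 0b0001 = 0b0001.
P2: T = 0b0110, S = E(K, T) = 0b1110; 0b0010 ⊕ 0b1110 = 0b1100.
P3: T = 0b0111, S = E(K, T) = 0b1111; 0b1011 ⊕ 0b1111 = 0b0100.
P4: T = 0b1000, S = E(K, T) = 0b1100; 0b0111 ⊕ 0b1100 = 0b1011.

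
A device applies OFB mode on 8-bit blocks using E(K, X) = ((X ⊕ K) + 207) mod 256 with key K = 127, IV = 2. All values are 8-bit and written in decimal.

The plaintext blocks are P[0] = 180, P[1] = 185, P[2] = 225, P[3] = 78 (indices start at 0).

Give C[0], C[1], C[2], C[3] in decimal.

OFB encryption: S_i = E(K, S_{i−1}) with S_{−1} = IV; C_i = P_i ⊕ S_i.
C[0]: S = E(K, 2) = 76; 180 ⊕ 76 = 248.
C[1]: S = E(K, 76) = 2; 185 ⊕ 2 = 187.
C[2]: S = E(K, 2) = 76; 225 ⊕ 76 = 173.
C[3]: S = E(K, 76) = 2; 78 ⊕ 2 = 76.

C[0] = 248, C[1] = 187, C[2] = 173, C[3] = 76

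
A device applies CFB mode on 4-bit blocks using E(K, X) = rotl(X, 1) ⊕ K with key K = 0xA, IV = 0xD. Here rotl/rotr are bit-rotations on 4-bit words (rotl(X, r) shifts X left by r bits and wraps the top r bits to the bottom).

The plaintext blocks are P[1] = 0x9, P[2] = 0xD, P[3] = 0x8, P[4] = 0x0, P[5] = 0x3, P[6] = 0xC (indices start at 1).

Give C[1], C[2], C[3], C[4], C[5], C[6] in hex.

CFB encryption: C_i = P_i ⊕ E(K, C_{i−1}), with C_{0} = IV.
C[1]: E(K, 0xD) = 0x1; 0x9 ⊕ 0x1 = 0x8.
C[2]: E(K, 0x8) = 0xB; 0xD ⊕ 0xB = 0x6.
C[3]: E(K, 0x6) = 0x6; 0x8 ⊕ 0x6 = 0xE.
C[4]: E(K, 0xE) = 0x7; 0x0 ⊕ 0x7 = 0x7.
C[5]: E(K, 0x7) = 0x4; 0x3 ⊕ 0x4 = 0x7.
C[6]: E(K, 0x7) = 0x4; 0xC ⊕ 0x4 = 0x8.

C[1] = 0x8, C[2] = 0x6, C[3] = 0xE, C[4] = 0x7, C[5] = 0x7, C[6] = 0x8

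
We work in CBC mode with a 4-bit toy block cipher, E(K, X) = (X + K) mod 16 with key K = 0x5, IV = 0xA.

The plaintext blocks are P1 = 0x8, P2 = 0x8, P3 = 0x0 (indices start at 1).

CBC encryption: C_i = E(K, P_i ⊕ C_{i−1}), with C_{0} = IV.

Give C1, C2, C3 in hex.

C1 = 0x7, C2 = 0x4, C3 = 0x9

C1: P1 ⊕ 0xA = 0x2; E(K, 0x2) = 0x7.
C2: P2 ⊕ 0x7 = 0xF; E(K, 0xF) = 0x4.
C3: P3 ⊕ 0x4 = 0x4; E(K, 0x4) = 0x9.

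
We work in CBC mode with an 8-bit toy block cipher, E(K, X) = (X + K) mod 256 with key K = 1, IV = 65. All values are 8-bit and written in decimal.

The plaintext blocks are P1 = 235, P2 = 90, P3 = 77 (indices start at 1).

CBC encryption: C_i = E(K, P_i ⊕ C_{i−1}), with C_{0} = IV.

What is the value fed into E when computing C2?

241

C1: P1 ⊕ 65 = 170; E(K, 170) = 171.
C2: P2 ⊕ 171 = 241; E(K, 241) = 242.
So the input to E for block 2 is 241.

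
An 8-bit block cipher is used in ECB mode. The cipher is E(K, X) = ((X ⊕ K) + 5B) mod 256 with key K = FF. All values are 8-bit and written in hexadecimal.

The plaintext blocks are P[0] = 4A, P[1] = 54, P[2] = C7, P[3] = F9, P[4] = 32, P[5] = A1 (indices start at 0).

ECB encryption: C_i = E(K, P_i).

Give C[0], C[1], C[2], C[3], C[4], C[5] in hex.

C[0] = 10, C[1] = 06, C[2] = 93, C[3] = 61, C[4] = 28, C[5] = B9

C[0]: E(K, 4A) = 10.
C[1]: E(K, 54) = 06.
C[2]: E(K, C7) = 93.
C[3]: E(K, F9) = 61.
C[4]: E(K, 32) = 28.
C[5]: E(K, A1) = B9.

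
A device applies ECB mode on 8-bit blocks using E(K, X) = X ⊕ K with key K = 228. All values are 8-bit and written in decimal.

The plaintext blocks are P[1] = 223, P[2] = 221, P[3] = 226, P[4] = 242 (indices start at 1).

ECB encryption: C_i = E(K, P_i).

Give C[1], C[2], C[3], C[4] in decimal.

C[1]: E(K, 223) = 59.
C[2]: E(K, 221) = 57.
C[3]: E(K, 226) = 6.
C[4]: E(K, 242) = 22.

C[1] = 59, C[2] = 57, C[3] = 6, C[4] = 22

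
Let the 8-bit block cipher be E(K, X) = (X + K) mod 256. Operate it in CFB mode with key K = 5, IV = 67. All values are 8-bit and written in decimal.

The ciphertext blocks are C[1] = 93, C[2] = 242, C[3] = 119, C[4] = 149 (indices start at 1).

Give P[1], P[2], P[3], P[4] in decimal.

P[1] = 21, P[2] = 144, P[3] = 128, P[4] = 233

CFB decryption: P_i = C_i ⊕ E(K, C_{i−1}), with C_{0} = IV.
P[1]: E(K, 67) = 72; 93 ⊕ 72 = 21.
P[2]: E(K, 93) = 98; 242 ⊕ 98 = 144.
P[3]: E(K, 242) = 247; 119 ⊕ 247 = 128.
P[4]: E(K, 119) = 124; 149 ⊕ 124 = 233.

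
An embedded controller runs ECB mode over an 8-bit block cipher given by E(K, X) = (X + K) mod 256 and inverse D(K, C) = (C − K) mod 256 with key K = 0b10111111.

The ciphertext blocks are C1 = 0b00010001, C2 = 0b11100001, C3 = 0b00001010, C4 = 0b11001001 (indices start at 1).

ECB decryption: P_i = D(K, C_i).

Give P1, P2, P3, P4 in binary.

P1 = 0b01010010, P2 = 0b00100010, P3 = 0b01001011, P4 = 0b00001010

P1: D(K, 0b00010001) = 0b01010010.
P2: D(K, 0b11100001) = 0b00100010.
P3: D(K, 0b00001010) = 0b01001011.
P4: D(K, 0b11001001) = 0b00001010.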